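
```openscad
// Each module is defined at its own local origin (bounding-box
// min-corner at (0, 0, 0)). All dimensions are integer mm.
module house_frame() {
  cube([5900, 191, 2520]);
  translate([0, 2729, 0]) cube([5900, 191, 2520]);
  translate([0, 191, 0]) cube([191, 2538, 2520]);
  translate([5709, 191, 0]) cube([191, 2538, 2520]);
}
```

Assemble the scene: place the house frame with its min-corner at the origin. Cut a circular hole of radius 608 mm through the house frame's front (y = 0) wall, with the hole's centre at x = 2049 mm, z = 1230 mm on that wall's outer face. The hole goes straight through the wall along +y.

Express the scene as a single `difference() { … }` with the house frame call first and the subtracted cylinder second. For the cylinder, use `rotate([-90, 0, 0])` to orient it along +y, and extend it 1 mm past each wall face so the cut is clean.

difference() {
  house_frame();
  translate([2049, -1, 1230]) rotate([-90, 0, 0]) cylinder(h = 193, r = 608);
}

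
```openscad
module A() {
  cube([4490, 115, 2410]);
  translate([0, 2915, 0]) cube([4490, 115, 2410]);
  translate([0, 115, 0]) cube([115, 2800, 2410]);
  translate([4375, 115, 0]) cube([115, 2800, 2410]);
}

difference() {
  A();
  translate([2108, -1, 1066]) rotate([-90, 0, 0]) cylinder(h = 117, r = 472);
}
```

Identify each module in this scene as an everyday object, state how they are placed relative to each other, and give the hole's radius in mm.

A is a house frame. The house frame has a circular hole through its front wall. The hole's radius is 472 mm.

The subtracted cylinder has r = 472 mm.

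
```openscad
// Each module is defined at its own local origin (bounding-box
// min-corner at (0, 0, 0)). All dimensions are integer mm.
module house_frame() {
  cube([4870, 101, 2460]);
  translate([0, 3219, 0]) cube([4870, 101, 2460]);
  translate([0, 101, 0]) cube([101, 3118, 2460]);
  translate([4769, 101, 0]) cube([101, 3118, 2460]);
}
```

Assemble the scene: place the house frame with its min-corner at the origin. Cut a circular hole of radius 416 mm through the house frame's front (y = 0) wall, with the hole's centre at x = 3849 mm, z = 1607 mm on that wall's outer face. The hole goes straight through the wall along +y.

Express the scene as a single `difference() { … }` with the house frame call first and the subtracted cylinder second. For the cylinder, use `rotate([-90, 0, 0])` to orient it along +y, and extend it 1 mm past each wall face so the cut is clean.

difference() {
  house_frame();
  translate([3849, -1, 1607]) rotate([-90, 0, 0]) cylinder(h = 103, r = 416);
}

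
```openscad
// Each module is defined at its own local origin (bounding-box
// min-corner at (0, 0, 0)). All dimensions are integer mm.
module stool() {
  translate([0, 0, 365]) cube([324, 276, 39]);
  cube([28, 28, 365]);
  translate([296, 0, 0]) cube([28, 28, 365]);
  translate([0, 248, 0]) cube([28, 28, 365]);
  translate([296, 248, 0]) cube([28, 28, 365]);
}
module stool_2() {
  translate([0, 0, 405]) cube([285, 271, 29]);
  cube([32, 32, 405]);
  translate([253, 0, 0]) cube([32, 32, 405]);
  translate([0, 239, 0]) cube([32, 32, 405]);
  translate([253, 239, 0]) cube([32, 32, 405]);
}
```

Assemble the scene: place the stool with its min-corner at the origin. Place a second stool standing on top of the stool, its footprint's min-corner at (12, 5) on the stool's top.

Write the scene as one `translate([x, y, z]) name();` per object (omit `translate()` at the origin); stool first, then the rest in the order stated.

stool();
translate([12, 5, 404]) stool_2();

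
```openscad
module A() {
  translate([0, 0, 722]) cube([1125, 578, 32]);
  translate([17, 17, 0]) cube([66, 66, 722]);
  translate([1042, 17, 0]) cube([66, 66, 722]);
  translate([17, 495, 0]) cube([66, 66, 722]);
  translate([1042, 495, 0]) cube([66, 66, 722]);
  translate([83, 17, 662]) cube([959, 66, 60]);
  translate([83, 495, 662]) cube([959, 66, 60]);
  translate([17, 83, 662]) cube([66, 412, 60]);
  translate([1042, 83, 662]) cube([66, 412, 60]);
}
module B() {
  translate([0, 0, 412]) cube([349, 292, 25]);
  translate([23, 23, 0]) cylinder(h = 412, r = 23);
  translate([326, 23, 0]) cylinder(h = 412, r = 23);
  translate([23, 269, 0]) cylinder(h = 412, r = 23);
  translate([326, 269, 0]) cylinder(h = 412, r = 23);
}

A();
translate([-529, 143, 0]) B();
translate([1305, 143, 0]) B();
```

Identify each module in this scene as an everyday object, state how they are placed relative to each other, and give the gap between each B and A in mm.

Each stool's nearest face is 180 mm from the table's bounding box.

A is a table. B is a stool. Two stools sit around the table at the −x, +x sides. The gap between each stool and the table is 180 mm.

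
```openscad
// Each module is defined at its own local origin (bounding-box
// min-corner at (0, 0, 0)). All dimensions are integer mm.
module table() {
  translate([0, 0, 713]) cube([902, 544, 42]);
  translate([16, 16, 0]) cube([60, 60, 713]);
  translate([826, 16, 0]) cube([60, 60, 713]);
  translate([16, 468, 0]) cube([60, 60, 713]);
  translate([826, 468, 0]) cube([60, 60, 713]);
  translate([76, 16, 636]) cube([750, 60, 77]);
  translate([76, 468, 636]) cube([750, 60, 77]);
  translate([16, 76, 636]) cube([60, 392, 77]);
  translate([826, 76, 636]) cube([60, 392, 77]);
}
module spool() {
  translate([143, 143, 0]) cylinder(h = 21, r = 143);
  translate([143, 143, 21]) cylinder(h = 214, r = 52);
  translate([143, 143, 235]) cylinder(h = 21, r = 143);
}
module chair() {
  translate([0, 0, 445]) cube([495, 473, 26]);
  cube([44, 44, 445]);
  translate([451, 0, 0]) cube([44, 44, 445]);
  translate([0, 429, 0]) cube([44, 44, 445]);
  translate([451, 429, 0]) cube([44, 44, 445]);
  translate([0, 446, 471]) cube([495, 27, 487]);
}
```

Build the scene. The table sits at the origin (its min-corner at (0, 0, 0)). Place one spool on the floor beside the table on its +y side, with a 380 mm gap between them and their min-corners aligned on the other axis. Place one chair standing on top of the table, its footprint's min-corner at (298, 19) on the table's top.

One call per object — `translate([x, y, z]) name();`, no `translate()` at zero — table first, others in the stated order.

table();
translate([0, 924, 0]) spool();
translate([298, 19, 755]) chair();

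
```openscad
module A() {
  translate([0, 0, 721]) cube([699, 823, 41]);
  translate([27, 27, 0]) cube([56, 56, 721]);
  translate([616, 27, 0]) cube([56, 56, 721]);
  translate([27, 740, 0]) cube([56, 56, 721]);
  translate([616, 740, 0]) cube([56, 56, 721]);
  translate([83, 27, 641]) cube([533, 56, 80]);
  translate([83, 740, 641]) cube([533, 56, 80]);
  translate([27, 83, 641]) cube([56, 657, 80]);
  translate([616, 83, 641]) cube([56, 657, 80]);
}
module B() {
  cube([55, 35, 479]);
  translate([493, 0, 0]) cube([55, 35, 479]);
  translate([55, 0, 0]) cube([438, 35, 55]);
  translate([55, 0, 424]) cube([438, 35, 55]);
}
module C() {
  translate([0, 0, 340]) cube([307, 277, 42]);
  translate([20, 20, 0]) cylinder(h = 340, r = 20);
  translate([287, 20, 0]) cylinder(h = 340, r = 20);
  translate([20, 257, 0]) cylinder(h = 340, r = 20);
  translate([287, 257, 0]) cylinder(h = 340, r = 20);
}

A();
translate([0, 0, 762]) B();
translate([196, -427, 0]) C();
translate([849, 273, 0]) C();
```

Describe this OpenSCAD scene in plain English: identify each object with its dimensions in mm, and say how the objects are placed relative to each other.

A is a rectangular dining table. The top is 699×823×41 mm with its upper surface at z = 762 mm. It stands on four 56×56 mm square legs, each inset 27 mm from the nearest pair of top edges, running from the floor to the underside of the top. Four apron rails, 56 mm thick and 80 mm tall, run between adjacent legs with their top edges flush with the underside of the top and their outer faces flush with the legs' outer faces.

B is a picture frame with a 438×369 mm rectangular opening (x by z) and a uniform 55 mm border on every side. Frame depth is 35 mm along y. It is built from two vertical stiles running the full outside height and two horizontal rails spanning the gap between the stiles.

C is a four-legged stool. The seat is a 307×277×42 mm slab whose top surface is at z = 382 mm; four round legs, each 40 mm in diameter, run from the floor (z = 0) to the underside of the seat, each leg's axis is inset half a diameter from the nearest pair of seat edges (so the leg's bounding box is flush with the corner).

The picture frame is on top of the table. Two stools sit around the table at the −y, +x sides.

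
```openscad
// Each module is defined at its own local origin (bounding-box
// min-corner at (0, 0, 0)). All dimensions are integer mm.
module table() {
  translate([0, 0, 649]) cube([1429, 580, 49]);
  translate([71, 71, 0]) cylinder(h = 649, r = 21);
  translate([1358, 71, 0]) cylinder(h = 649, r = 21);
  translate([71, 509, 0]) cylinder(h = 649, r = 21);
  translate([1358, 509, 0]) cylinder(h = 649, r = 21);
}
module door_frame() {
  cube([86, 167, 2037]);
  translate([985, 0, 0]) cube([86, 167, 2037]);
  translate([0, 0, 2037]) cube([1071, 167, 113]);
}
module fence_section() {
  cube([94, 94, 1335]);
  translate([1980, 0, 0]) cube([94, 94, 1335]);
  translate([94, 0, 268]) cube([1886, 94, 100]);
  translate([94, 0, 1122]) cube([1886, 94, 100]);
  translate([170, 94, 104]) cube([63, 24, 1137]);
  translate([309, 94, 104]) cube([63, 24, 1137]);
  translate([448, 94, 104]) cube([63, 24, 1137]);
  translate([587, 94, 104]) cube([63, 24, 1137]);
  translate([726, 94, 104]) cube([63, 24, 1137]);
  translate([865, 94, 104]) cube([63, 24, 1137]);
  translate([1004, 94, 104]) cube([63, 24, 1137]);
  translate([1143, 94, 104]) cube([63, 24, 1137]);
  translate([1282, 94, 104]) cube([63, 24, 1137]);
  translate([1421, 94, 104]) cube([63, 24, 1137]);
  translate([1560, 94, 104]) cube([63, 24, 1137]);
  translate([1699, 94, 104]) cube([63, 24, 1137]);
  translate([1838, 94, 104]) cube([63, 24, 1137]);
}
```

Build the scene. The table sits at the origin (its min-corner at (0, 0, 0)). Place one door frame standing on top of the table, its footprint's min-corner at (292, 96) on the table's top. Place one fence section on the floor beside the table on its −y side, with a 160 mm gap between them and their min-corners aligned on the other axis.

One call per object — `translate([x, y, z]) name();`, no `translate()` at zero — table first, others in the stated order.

table();
translate([292, 96, 698]) door_frame();
translate([0, -278, 0]) fence_section();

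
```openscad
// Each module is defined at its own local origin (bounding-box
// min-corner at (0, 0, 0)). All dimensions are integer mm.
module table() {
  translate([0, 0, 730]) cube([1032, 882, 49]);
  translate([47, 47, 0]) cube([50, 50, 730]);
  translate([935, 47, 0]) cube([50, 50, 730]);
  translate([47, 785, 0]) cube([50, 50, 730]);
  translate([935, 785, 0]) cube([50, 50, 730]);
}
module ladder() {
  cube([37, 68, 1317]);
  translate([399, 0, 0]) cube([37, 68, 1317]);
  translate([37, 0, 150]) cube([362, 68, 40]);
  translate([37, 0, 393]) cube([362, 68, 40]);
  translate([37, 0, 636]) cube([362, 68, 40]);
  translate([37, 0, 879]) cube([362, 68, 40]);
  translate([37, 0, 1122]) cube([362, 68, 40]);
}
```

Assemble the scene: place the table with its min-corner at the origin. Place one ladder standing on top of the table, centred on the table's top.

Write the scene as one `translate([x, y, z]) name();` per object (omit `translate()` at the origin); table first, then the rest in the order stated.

table();
translate([298, 407, 779]) ladder();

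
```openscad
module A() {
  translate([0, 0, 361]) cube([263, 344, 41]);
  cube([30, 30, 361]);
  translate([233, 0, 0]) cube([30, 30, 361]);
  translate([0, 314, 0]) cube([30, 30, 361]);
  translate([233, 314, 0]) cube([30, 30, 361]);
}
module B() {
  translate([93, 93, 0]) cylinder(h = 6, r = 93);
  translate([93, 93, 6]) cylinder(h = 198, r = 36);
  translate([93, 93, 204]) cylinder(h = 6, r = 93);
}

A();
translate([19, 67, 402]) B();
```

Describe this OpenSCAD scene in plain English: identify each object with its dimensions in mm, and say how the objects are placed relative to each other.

A is a simple wooden stool: a rectangular seat 263 mm (x) by 344 mm (y), 41 mm thick, top face at z = 402 mm, on four square legs, each 30×30 mm in cross-section. The legs rest on z = 0, each flush with a corner of the seat.

B is a spool: two coaxial disc flanges of radius 93 mm and thickness 6 mm, joined by a core cylinder of radius 36 mm and height 198 mm. The lower flange rests on z = 0 and the three cylinders share a vertical axis.

The spool is on top of the stool.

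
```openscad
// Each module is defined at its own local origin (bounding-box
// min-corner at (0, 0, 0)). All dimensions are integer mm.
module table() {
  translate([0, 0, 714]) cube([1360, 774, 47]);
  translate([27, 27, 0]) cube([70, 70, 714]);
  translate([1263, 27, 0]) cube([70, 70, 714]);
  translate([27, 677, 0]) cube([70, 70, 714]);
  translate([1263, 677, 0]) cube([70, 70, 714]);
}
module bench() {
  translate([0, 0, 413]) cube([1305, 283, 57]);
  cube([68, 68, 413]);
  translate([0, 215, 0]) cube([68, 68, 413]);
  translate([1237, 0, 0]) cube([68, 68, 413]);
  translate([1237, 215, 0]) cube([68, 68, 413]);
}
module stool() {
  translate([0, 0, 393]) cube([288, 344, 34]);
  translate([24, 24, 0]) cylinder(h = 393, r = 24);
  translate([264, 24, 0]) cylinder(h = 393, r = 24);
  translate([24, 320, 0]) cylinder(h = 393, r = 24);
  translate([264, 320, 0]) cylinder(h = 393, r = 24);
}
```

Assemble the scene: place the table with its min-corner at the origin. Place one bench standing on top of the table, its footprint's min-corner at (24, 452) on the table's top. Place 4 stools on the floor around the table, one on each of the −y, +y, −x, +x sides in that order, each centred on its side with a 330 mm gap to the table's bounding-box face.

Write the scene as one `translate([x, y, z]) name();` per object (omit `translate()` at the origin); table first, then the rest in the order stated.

table();
translate([24, 452, 761]) bench();
translate([536, -674, 0]) stool();
translate([536, 1104, 0]) stool();
translate([-618, 215, 0]) stool();
translate([1690, 215, 0]) stool();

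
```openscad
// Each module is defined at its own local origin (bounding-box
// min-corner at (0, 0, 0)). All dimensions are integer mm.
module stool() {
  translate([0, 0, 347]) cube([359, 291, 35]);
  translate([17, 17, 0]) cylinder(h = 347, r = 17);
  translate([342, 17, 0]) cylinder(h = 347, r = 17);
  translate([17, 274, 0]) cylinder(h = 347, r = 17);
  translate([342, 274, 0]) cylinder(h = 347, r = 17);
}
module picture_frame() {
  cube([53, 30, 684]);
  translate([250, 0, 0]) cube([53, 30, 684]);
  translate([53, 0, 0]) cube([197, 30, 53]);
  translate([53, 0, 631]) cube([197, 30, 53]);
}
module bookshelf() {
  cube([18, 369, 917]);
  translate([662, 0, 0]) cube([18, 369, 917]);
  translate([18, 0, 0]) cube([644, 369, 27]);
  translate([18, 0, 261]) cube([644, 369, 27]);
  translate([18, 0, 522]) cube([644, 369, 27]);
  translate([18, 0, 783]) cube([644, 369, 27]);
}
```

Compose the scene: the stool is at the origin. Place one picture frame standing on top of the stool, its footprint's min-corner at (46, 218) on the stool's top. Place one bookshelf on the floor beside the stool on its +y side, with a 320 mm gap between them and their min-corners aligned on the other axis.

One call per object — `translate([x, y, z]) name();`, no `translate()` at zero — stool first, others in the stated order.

stool();
translate([46, 218, 382]) picture_frame();
translate([0, 611, 0]) bookshelf();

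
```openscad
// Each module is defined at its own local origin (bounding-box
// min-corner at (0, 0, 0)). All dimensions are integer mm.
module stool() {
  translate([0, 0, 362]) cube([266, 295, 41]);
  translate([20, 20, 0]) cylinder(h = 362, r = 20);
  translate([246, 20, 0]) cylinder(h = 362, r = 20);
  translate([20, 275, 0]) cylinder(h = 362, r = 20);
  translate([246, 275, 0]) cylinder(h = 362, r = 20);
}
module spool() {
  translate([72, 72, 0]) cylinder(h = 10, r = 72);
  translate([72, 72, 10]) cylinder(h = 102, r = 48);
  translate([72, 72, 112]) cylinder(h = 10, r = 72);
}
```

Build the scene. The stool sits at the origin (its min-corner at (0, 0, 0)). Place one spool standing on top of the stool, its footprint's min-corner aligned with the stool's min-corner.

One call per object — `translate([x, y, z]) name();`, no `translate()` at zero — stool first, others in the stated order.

stool();
translate([0, 0, 403]) spool();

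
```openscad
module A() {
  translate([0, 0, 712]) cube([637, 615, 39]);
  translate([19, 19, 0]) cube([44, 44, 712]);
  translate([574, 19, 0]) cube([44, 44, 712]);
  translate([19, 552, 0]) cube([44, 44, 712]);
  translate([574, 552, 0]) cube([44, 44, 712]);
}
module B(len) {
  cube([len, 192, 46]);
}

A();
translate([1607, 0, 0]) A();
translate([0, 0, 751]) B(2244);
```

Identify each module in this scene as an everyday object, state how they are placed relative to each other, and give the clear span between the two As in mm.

Second table starts at x = 1607; first ends at x = 637; clear span = 1607 − 637 = 970 mm.

A is a table. B is a beam. A beam spans the tops of two tables. The clear span between the two tables is 970 mm.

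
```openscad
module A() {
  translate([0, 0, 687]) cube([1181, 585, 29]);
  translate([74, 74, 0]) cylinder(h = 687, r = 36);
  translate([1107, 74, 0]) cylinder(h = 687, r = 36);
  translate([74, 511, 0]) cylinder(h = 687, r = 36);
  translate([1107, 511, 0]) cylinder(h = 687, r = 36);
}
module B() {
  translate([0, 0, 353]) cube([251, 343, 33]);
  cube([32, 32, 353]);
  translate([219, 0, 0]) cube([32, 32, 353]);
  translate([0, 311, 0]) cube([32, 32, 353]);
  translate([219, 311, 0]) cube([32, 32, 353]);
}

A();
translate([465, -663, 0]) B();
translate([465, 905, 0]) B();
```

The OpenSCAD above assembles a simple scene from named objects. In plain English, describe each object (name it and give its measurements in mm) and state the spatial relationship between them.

A is a table with a 1181×585 mm rectangular top, 29 mm thick, top surface at z = 716 mm, supported by four round legs of 72 mm diameter, each leg's bounding box inset 38 mm from the nearest pair of top edges, running from the floor.

B is a four-legged stool. The seat is 251×343 mm, 33 mm thick, top at z = 386 mm. It stands on four square legs, each 32×32 mm in cross-section, from z = 0 to the seat underside, each flush with a corner of the seat.

Two stools sit around the table at the −y, +y sides.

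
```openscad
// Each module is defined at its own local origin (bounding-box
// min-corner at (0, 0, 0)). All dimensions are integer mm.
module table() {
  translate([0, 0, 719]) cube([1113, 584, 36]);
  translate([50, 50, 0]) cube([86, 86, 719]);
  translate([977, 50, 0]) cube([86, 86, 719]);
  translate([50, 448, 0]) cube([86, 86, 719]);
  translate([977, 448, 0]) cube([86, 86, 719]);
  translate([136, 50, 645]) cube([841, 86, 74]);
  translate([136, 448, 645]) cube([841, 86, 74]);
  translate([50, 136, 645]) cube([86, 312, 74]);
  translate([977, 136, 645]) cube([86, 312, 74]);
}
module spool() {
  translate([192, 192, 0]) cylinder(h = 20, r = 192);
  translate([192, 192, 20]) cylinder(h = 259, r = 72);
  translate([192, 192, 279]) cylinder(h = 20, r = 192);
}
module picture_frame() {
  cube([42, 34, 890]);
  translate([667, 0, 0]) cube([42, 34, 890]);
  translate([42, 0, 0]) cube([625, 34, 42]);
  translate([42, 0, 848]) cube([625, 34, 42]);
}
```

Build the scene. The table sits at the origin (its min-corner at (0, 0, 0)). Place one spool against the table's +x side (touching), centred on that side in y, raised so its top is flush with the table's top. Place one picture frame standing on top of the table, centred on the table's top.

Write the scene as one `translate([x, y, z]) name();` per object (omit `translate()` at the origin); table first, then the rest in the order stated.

table();
translate([1113, 100, 456]) spool();
translate([202, 275, 755]) picture_frame();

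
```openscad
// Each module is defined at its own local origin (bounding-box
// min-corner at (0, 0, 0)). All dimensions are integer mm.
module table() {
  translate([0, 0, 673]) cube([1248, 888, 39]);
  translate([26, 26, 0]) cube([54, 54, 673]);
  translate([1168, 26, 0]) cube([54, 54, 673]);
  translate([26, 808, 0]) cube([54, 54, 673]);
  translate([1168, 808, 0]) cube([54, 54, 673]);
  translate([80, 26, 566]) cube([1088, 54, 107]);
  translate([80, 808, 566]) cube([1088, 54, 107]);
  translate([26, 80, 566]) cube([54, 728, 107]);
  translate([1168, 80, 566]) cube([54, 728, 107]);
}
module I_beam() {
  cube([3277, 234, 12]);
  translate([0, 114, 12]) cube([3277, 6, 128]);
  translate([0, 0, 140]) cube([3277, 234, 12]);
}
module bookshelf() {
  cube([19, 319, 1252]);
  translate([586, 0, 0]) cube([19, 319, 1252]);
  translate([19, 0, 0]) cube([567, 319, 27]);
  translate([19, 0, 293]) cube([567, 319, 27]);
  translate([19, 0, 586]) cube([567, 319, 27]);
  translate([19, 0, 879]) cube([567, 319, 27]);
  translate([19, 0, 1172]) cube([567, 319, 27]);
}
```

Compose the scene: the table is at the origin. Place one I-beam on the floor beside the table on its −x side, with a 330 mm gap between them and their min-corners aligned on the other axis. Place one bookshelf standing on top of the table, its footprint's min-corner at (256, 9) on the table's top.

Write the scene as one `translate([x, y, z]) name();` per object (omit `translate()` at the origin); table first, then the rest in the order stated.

table();
translate([-3607, 0, 0]) I_beam();
translate([256, 9, 712]) bookshelf();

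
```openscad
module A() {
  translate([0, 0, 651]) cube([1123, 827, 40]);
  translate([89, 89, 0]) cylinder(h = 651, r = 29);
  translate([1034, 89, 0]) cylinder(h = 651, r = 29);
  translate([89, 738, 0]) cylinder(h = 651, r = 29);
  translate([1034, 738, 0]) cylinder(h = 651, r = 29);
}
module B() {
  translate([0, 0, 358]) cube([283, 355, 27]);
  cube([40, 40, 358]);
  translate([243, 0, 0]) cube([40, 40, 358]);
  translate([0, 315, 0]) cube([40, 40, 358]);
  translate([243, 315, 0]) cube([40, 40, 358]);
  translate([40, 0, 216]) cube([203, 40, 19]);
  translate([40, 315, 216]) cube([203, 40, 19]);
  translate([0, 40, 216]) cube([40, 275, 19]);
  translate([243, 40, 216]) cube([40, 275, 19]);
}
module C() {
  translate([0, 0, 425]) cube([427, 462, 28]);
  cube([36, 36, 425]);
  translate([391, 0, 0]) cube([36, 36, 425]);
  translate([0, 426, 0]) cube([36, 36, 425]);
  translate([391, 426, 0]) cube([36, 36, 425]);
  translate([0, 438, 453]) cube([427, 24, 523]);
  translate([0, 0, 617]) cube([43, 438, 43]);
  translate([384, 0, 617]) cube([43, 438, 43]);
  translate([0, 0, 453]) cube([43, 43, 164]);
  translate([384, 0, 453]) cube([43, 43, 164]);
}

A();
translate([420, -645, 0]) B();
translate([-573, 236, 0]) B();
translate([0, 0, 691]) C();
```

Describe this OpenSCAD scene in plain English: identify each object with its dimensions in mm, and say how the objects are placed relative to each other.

A is a table: top 1123 mm (x) × 827 mm (y), 40 mm thick, upper face at z = 691 mm, on four round legs of 58 mm diameter, each leg's bounding box inset 60 mm from the nearest pair of top edges, running from z = 0 to the bottom of the top.

B is a simple wooden stool: a rectangular seat 283 mm (x) by 355 mm (y), 27 mm thick, top face at z = 385 mm, on four square legs, each 40×40 mm in cross-section. The legs rest on z = 0, each flush with a corner of the seat. Four stretchers, 40 mm wide and 19 mm tall, connect adjacent legs with their undersides at z = 216 mm, each running between the inner faces of the legs it joins and aligned with the legs' outer faces on the other axis.

C is a chair. The seat is a 427×462×28 mm slab with its top at z = 453 mm, on four 36×36 mm corner legs (flush with the seat edges, standing on z = 0). A flat backrest 24 mm thick, 523 mm tall, spans the full seat width and rises from the seat top along its +y edge, rear face flush with the rear of the seat. Two armrests of 43×43 mm section run along each side from the seat's front edge to the front of the backrest, top faces 207 mm above the seat top and outer faces flush with the seat's x-edges; a 43×43 mm post under the front of each armrest stands on the seat at the front corner.

Two stools sit around the table at the −y, −x sides. The chair is on top of the table.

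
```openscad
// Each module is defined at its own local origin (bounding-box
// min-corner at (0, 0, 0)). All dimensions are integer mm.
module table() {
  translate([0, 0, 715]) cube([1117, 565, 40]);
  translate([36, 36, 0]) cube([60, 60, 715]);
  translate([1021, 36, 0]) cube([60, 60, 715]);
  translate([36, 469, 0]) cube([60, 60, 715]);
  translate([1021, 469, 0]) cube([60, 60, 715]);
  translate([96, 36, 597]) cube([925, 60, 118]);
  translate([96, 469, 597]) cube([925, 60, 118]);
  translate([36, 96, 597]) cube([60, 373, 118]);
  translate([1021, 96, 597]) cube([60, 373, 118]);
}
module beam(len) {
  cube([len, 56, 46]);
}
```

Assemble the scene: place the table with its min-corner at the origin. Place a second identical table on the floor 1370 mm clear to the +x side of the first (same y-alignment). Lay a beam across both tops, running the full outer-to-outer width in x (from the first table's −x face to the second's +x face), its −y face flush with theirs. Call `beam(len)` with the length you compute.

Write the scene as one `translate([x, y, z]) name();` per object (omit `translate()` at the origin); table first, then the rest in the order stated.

table();
translate([2487, 0, 0]) table();
translate([0, 0, 755]) beam(3604);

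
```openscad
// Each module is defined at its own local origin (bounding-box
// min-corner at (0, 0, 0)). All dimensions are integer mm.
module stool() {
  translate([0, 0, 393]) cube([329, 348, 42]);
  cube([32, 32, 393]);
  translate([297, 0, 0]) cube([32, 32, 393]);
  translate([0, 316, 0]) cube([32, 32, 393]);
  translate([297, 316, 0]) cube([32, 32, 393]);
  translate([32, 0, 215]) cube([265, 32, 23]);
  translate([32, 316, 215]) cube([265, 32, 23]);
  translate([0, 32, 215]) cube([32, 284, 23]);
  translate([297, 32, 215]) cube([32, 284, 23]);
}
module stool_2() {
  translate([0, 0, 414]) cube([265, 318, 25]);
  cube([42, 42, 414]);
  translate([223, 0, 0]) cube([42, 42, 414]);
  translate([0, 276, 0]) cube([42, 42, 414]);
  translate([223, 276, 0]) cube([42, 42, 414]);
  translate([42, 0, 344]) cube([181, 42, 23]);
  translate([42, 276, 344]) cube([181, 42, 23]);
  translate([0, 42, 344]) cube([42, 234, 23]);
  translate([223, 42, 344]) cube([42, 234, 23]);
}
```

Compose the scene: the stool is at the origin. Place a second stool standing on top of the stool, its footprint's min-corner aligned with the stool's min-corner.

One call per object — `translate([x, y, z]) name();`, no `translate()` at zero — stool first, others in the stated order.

stool();
translate([0, 0, 435]) stool_2();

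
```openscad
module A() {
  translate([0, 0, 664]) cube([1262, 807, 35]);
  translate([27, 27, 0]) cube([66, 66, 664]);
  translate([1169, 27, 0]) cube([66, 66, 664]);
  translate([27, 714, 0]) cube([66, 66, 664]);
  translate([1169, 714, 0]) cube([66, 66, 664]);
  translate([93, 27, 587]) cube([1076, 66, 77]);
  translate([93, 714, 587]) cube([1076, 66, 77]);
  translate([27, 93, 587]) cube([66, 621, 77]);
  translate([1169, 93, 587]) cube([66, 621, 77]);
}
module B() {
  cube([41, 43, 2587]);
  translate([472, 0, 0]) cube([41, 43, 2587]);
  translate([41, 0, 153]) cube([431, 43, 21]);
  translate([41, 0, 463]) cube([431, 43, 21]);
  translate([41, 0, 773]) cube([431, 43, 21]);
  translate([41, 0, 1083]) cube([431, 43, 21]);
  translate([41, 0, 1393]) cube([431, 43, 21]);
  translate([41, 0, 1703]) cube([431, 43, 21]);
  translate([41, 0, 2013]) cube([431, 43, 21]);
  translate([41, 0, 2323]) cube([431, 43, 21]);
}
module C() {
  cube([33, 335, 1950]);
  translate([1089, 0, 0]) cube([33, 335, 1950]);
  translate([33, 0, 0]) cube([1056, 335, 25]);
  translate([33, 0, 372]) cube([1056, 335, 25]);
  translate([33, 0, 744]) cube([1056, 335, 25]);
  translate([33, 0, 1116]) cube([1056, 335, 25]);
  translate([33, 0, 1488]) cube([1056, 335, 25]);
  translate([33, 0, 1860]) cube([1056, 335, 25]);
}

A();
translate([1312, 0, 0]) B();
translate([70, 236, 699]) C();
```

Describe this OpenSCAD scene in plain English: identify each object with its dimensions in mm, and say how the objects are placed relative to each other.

A is a table: top 1262 mm (x) × 807 mm (y), 35 mm thick, upper face at z = 699 mm, on four 66×66 mm square legs, each inset 27 mm from the nearest pair of top edges, running from z = 0 to the bottom of the top. Four apron rails, 66 mm thick and 77 mm tall, run between adjacent legs with their top edges flush with the underside of the top and their outer faces flush with the legs' outer faces.

B is a wooden ladder with two side rails of 41×43 mm section and 2587 mm height, set 513 mm apart overall. Between them run 8 rectangular rungs (43 mm deep, 21 mm thick), front faces flush with the rails' −y face. The bottom of the first rung is 153 mm above the floor and each subsequent rung is 310 mm higher than the one below.

C is a bookshelf 1122 mm wide overall, 335 mm deep and 1950 mm tall. The two sides are 33 mm thick vertical panels. 6 horizontal shelves of 25 mm thickness span between the inner faces of the sides; the lowest shelf sits on the floor and shelves are stacked with a clear vertical gap of 347 mm between each pair.

The ladder is on the floor beside the table on its +x side. The bookshelf is on top of the table, centred.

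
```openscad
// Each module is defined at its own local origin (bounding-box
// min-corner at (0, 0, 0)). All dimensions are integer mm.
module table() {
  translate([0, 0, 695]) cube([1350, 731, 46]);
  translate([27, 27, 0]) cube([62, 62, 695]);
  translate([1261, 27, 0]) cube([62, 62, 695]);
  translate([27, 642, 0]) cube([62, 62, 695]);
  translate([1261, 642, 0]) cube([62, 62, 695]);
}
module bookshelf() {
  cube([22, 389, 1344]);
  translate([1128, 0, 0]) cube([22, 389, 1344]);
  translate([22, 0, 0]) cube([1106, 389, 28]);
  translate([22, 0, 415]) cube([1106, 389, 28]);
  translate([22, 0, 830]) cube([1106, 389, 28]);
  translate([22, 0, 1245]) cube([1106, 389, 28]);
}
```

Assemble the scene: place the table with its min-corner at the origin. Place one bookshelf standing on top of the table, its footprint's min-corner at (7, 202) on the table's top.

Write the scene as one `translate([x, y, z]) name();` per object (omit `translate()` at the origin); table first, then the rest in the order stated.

table();
translate([7, 202, 741]) bookshelf();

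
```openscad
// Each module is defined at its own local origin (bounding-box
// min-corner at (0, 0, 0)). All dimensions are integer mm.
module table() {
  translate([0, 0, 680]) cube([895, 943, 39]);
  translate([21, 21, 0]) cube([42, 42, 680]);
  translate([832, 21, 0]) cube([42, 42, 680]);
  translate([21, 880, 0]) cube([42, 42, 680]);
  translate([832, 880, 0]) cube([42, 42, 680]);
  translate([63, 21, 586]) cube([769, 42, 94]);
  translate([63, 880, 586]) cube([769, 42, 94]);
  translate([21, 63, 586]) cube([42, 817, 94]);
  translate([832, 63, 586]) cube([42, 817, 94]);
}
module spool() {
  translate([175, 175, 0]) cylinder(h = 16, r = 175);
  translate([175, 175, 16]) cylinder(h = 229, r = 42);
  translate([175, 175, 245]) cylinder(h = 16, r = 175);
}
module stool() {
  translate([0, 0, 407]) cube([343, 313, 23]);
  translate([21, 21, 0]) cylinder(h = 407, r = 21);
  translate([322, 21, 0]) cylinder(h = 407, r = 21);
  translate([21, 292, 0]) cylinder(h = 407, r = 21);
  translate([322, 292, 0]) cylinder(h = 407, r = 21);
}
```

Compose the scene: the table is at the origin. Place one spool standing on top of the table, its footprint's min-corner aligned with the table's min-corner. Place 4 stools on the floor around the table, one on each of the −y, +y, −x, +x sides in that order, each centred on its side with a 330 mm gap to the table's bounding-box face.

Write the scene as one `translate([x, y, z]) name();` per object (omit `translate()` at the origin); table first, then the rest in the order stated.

table();
translate([0, 0, 719]) spool();
translate([276, -643, 0]) stool();
translate([276, 1273, 0]) stool();
translate([-673, 315, 0]) stool();
translate([1225, 315, 0]) stool();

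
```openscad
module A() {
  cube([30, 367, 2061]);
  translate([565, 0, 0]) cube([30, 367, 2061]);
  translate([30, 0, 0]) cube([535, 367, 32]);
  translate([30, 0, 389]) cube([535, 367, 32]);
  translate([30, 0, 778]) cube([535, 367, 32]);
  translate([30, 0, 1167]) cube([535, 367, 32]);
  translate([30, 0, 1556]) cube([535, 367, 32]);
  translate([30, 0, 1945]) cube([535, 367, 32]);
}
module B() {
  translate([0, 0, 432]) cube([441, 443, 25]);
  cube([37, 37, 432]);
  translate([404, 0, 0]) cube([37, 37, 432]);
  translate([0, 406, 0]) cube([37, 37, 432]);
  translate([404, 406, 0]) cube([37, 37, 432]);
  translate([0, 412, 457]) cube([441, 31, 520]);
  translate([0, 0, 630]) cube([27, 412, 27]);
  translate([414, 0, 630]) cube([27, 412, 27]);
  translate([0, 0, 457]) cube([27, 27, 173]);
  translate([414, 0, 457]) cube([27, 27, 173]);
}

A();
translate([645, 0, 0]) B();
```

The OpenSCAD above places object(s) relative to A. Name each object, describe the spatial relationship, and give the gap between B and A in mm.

The chair's nearest face is 50 mm from the bookshelf's +x face.

A is a bookshelf. B is a chair. The chair is on the floor beside the bookshelf on its +x side. The gap between the chair and the bookshelf is 50 mm.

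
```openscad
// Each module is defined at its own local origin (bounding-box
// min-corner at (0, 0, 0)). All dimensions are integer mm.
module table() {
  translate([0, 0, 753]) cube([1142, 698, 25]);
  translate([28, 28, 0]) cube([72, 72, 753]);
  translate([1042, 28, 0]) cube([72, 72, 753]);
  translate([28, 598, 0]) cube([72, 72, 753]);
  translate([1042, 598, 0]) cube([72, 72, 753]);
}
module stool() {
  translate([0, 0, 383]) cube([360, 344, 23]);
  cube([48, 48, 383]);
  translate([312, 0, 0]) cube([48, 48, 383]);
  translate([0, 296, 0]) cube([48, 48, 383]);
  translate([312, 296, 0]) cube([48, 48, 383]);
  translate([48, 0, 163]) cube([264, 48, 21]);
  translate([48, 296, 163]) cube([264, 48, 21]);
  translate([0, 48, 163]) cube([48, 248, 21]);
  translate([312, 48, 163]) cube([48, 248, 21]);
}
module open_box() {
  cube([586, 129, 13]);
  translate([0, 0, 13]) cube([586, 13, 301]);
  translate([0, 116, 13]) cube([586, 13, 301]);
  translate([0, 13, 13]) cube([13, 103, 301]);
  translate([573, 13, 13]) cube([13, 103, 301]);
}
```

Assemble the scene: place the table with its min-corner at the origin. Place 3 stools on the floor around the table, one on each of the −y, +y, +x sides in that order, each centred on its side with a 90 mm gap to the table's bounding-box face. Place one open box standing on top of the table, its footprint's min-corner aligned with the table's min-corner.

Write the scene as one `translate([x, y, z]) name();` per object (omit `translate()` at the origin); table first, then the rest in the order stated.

table();
translate([391, -434, 0]) stool();
translate([391, 788, 0]) stool();
translate([1232, 177, 0]) stool();
translate([0, 0, 778]) open_box();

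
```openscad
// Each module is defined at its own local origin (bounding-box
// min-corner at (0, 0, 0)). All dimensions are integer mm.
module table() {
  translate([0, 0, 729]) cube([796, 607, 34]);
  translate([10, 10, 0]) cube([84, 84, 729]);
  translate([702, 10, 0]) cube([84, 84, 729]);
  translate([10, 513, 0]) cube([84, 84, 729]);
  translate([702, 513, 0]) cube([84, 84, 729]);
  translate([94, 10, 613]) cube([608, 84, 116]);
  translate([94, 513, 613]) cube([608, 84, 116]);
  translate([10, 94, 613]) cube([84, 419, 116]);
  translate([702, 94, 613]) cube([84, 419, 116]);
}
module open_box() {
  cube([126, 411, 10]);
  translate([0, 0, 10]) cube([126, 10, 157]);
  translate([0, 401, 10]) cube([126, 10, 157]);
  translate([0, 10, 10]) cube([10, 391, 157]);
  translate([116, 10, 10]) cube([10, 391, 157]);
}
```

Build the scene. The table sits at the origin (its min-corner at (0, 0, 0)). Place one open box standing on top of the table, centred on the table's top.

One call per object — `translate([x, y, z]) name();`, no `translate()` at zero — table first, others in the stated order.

table();
translate([335, 98, 763]) open_box();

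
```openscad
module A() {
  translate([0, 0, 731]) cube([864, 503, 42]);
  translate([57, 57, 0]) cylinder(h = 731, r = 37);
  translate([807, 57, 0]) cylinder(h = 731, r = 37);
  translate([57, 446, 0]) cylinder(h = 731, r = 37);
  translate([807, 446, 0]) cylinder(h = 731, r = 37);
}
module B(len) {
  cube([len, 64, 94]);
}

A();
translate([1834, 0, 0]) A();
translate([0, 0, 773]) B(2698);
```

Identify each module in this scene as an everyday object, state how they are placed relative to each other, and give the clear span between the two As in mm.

A is a table. B is a beam. A beam spans the tops of two tables. The clear span between the two tables is 970 mm.

Second table starts at x = 1834; first ends at x = 864; clear span = 1834 − 864 = 970 mm.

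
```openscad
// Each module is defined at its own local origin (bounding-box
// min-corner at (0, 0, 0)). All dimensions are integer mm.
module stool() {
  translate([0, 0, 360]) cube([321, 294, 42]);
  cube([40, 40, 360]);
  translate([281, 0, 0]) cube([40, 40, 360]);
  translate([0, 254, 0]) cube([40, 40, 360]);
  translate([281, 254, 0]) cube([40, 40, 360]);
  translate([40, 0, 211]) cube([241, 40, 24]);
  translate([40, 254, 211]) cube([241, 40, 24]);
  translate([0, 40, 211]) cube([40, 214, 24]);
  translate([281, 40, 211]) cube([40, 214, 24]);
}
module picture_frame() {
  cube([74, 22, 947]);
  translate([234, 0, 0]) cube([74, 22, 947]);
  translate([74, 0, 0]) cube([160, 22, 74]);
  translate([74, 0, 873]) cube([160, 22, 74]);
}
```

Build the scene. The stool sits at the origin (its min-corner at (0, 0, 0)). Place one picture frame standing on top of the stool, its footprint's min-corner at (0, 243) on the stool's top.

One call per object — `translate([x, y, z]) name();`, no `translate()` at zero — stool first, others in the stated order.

stool();
translate([0, 243, 402]) picture_frame();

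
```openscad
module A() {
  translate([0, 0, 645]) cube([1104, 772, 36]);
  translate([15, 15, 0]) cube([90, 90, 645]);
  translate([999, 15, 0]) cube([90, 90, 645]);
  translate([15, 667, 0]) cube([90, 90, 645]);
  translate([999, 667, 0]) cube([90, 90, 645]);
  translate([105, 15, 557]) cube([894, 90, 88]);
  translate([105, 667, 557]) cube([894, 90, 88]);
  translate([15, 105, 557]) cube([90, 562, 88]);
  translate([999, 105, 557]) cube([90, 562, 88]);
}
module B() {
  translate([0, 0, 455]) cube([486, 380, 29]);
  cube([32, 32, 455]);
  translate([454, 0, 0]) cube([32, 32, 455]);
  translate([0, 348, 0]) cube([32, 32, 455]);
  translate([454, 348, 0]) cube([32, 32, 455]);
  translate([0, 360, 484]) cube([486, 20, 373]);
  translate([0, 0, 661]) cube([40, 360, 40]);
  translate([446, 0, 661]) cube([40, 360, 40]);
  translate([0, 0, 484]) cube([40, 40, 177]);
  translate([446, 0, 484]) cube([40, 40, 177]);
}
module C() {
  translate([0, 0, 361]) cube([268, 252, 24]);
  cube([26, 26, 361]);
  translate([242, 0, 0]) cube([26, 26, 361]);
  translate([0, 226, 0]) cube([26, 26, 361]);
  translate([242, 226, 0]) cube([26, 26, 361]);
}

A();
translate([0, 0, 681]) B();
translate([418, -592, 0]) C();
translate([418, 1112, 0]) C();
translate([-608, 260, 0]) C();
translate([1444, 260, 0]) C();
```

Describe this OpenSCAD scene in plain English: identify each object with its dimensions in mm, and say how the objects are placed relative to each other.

A is a rectangular dining table. The top is 1104×772×36 mm with its upper surface at z = 681 mm. It stands on four 90×90 mm square legs, each inset 15 mm from the nearest pair of top edges, running from the floor to the underside of the top. Four apron rails, 90 mm thick and 88 mm tall, run between adjacent legs with their top edges flush with the underside of the top and their outer faces flush with the legs' outer faces.

B is a chair. The seat is a 486×380×29 mm slab with its top at z = 484 mm, on four 32×32 mm corner legs (flush with the seat edges, standing on z = 0). A flat backrest 20 mm thick, 373 mm tall, spans the full seat width and rises from the seat top along its +y edge, rear face flush with the rear of the seat. Two armrests of 40×40 mm section run along each side from the seat's front edge to the front of the backrest, top faces 217 mm above the seat top and outer faces flush with the seat's x-edges; a 40×40 mm post under the front of each armrest stands on the seat at the front corner.

C is a four-legged stool. The seat is a 268×252×24 mm slab whose top surface is at z = 385 mm; four square legs, each 26×26 mm in cross-section, run from the floor (z = 0) to the underside of the seat, each flush with a corner of the seat.

The chair is on top of the table. Four stools sit around the table at the −y, +y, −x, +x sides.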